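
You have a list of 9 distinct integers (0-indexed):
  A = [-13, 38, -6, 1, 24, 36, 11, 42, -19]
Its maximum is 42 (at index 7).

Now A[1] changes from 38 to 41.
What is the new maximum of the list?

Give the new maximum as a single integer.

Answer: 42

Derivation:
Old max = 42 (at index 7)
Change: A[1] 38 -> 41
Changed element was NOT the old max.
  New max = max(old_max, new_val) = max(42, 41) = 42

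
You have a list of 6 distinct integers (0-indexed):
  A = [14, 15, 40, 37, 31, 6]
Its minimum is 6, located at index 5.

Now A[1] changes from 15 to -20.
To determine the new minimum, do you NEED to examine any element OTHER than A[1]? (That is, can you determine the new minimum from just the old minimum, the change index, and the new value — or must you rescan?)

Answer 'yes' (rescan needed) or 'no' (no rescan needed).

Answer: no

Derivation:
Old min = 6 at index 5
Change at index 1: 15 -> -20
Index 1 was NOT the min. New min = min(6, -20). No rescan of other elements needed.
Needs rescan: no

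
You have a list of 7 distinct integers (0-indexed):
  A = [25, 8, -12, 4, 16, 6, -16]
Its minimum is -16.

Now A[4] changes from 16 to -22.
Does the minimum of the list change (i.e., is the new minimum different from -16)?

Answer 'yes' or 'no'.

Old min = -16
Change: A[4] 16 -> -22
Changed element was NOT the min; min changes only if -22 < -16.
New min = -22; changed? yes

Answer: yes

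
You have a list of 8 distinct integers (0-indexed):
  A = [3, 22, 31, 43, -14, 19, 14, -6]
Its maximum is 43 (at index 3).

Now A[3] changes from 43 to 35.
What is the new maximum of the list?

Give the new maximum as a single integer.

Old max = 43 (at index 3)
Change: A[3] 43 -> 35
Changed element WAS the max -> may need rescan.
  Max of remaining elements: 31
  New max = max(35, 31) = 35

Answer: 35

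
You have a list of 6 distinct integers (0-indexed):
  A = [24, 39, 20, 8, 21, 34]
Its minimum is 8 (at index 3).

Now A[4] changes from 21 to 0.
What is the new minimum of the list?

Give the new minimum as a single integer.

Old min = 8 (at index 3)
Change: A[4] 21 -> 0
Changed element was NOT the old min.
  New min = min(old_min, new_val) = min(8, 0) = 0

Answer: 0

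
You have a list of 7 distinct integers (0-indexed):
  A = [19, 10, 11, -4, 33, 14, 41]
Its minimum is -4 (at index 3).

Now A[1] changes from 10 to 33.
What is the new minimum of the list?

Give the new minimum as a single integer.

Answer: -4

Derivation:
Old min = -4 (at index 3)
Change: A[1] 10 -> 33
Changed element was NOT the old min.
  New min = min(old_min, new_val) = min(-4, 33) = -4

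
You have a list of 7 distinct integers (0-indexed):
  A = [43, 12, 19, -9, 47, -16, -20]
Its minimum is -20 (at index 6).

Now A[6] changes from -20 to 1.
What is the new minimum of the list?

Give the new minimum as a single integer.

Answer: -16

Derivation:
Old min = -20 (at index 6)
Change: A[6] -20 -> 1
Changed element WAS the min. Need to check: is 1 still <= all others?
  Min of remaining elements: -16
  New min = min(1, -16) = -16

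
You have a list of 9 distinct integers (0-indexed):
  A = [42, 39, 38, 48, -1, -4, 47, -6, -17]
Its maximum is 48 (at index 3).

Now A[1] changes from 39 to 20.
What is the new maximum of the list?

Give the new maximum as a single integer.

Answer: 48

Derivation:
Old max = 48 (at index 3)
Change: A[1] 39 -> 20
Changed element was NOT the old max.
  New max = max(old_max, new_val) = max(48, 20) = 48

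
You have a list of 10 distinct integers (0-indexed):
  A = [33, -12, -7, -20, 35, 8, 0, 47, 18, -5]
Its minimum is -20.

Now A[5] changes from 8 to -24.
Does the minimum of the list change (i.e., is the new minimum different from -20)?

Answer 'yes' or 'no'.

Old min = -20
Change: A[5] 8 -> -24
Changed element was NOT the min; min changes only if -24 < -20.
New min = -24; changed? yes

Answer: yes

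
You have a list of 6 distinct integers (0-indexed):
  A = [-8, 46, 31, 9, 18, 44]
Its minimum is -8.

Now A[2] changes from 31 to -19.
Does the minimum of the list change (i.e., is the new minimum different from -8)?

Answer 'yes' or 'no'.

Old min = -8
Change: A[2] 31 -> -19
Changed element was NOT the min; min changes only if -19 < -8.
New min = -19; changed? yes

Answer: yes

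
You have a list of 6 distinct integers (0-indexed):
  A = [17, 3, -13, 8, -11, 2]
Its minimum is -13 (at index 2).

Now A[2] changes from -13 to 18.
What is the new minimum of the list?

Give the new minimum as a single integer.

Old min = -13 (at index 2)
Change: A[2] -13 -> 18
Changed element WAS the min. Need to check: is 18 still <= all others?
  Min of remaining elements: -11
  New min = min(18, -11) = -11

Answer: -11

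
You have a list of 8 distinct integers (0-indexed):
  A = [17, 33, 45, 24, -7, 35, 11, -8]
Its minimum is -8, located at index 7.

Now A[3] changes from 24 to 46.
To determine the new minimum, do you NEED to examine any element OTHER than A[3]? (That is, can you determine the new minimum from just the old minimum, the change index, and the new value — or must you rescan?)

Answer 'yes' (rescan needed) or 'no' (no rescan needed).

Answer: no

Derivation:
Old min = -8 at index 7
Change at index 3: 24 -> 46
Index 3 was NOT the min. New min = min(-8, 46). No rescan of other elements needed.
Needs rescan: no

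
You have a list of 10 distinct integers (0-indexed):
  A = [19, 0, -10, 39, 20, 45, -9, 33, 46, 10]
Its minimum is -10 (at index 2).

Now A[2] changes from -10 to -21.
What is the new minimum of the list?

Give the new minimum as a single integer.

Answer: -21

Derivation:
Old min = -10 (at index 2)
Change: A[2] -10 -> -21
Changed element WAS the min. Need to check: is -21 still <= all others?
  Min of remaining elements: -9
  New min = min(-21, -9) = -21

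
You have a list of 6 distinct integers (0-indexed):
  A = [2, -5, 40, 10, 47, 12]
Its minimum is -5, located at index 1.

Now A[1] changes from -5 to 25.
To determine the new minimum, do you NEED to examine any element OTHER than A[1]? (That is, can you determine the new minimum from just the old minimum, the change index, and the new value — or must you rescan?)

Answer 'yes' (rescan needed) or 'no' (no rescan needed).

Answer: yes

Derivation:
Old min = -5 at index 1
Change at index 1: -5 -> 25
Index 1 WAS the min and new value 25 > old min -5. Must rescan other elements to find the new min.
Needs rescan: yes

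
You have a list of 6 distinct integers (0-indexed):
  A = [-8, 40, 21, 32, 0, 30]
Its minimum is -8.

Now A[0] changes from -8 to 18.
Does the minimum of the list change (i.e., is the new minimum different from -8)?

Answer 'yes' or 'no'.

Old min = -8
Change: A[0] -8 -> 18
Changed element was the min; new min must be rechecked.
New min = 0; changed? yes

Answer: yes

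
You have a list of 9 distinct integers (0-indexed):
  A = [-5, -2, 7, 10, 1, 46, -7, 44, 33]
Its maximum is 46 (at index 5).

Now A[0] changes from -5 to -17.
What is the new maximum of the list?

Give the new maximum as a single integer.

Old max = 46 (at index 5)
Change: A[0] -5 -> -17
Changed element was NOT the old max.
  New max = max(old_max, new_val) = max(46, -17) = 46

Answer: 46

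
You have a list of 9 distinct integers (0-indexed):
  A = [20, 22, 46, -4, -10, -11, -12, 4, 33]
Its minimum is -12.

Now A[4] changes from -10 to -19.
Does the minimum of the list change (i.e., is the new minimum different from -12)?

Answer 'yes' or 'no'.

Answer: yes

Derivation:
Old min = -12
Change: A[4] -10 -> -19
Changed element was NOT the min; min changes only if -19 < -12.
New min = -19; changed? yes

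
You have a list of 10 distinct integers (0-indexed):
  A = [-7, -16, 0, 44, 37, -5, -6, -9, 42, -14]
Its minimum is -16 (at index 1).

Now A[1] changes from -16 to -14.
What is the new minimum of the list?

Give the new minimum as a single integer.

Answer: -14

Derivation:
Old min = -16 (at index 1)
Change: A[1] -16 -> -14
Changed element WAS the min. Need to check: is -14 still <= all others?
  Min of remaining elements: -14
  New min = min(-14, -14) = -14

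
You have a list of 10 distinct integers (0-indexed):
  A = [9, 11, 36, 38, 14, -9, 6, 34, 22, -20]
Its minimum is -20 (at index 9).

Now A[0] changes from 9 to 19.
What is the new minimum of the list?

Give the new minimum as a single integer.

Answer: -20

Derivation:
Old min = -20 (at index 9)
Change: A[0] 9 -> 19
Changed element was NOT the old min.
  New min = min(old_min, new_val) = min(-20, 19) = -20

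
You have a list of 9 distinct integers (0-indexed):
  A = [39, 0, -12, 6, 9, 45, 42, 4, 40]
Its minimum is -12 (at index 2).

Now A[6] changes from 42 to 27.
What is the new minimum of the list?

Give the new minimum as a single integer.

Old min = -12 (at index 2)
Change: A[6] 42 -> 27
Changed element was NOT the old min.
  New min = min(old_min, new_val) = min(-12, 27) = -12

Answer: -12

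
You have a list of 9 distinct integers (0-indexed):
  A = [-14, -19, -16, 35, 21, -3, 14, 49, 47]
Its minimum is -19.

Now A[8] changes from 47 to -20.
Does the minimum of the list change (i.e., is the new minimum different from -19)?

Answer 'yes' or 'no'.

Answer: yes

Derivation:
Old min = -19
Change: A[8] 47 -> -20
Changed element was NOT the min; min changes only if -20 < -19.
New min = -20; changed? yes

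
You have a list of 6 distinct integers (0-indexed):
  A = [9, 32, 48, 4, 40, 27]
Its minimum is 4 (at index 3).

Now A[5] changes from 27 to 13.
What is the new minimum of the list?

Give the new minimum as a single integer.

Old min = 4 (at index 3)
Change: A[5] 27 -> 13
Changed element was NOT the old min.
  New min = min(old_min, new_val) = min(4, 13) = 4

Answer: 4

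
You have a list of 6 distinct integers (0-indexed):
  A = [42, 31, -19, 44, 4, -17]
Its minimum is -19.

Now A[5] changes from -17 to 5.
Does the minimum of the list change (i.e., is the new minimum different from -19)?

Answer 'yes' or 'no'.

Old min = -19
Change: A[5] -17 -> 5
Changed element was NOT the min; min changes only if 5 < -19.
New min = -19; changed? no

Answer: no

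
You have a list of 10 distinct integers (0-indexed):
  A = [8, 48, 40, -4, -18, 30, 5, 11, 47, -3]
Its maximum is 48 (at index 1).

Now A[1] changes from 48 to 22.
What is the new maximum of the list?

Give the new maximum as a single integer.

Answer: 47

Derivation:
Old max = 48 (at index 1)
Change: A[1] 48 -> 22
Changed element WAS the max -> may need rescan.
  Max of remaining elements: 47
  New max = max(22, 47) = 47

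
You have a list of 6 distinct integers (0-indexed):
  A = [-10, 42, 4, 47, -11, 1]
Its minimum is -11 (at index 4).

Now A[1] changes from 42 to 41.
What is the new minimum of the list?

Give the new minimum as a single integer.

Answer: -11

Derivation:
Old min = -11 (at index 4)
Change: A[1] 42 -> 41
Changed element was NOT the old min.
  New min = min(old_min, new_val) = min(-11, 41) = -11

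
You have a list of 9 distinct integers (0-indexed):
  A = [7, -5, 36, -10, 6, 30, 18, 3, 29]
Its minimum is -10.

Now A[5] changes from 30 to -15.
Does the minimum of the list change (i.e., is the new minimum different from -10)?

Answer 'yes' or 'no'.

Old min = -10
Change: A[5] 30 -> -15
Changed element was NOT the min; min changes only if -15 < -10.
New min = -15; changed? yes

Answer: yes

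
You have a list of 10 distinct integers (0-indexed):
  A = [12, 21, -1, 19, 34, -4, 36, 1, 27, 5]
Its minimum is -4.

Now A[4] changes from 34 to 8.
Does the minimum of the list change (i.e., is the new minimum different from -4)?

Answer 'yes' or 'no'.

Answer: no

Derivation:
Old min = -4
Change: A[4] 34 -> 8
Changed element was NOT the min; min changes only if 8 < -4.
New min = -4; changed? no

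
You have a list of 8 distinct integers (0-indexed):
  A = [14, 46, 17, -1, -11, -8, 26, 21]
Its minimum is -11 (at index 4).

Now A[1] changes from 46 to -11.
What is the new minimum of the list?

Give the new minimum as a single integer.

Old min = -11 (at index 4)
Change: A[1] 46 -> -11
Changed element was NOT the old min.
  New min = min(old_min, new_val) = min(-11, -11) = -11

Answer: -11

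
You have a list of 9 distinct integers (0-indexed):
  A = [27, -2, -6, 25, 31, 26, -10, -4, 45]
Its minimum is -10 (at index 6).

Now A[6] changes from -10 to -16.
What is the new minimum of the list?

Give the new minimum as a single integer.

Old min = -10 (at index 6)
Change: A[6] -10 -> -16
Changed element WAS the min. Need to check: is -16 still <= all others?
  Min of remaining elements: -6
  New min = min(-16, -6) = -16

Answer: -16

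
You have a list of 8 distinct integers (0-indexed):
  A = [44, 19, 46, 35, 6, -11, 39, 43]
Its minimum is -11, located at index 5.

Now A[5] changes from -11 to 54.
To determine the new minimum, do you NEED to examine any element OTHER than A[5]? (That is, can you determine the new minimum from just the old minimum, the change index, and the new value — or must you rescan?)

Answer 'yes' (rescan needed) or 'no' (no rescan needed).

Answer: yes

Derivation:
Old min = -11 at index 5
Change at index 5: -11 -> 54
Index 5 WAS the min and new value 54 > old min -11. Must rescan other elements to find the new min.
Needs rescan: yes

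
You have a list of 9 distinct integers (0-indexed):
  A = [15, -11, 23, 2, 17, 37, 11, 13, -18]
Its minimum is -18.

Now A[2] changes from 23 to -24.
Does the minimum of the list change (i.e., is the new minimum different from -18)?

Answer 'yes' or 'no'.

Answer: yes

Derivation:
Old min = -18
Change: A[2] 23 -> -24
Changed element was NOT the min; min changes only if -24 < -18.
New min = -24; changed? yes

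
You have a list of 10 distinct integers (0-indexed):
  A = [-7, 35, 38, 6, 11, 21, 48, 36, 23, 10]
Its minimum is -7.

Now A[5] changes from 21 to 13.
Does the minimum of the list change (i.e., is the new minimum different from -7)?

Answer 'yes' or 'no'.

Old min = -7
Change: A[5] 21 -> 13
Changed element was NOT the min; min changes only if 13 < -7.
New min = -7; changed? no

Answer: no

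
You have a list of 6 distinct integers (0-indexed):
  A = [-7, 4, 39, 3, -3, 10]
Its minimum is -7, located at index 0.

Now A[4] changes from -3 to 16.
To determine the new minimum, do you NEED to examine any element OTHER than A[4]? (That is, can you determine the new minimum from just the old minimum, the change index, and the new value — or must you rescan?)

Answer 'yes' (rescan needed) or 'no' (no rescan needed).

Answer: no

Derivation:
Old min = -7 at index 0
Change at index 4: -3 -> 16
Index 4 was NOT the min. New min = min(-7, 16). No rescan of other elements needed.
Needs rescan: no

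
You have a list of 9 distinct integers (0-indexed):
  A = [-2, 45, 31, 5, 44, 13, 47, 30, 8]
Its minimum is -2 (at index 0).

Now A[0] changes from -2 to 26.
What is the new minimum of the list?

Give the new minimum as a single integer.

Old min = -2 (at index 0)
Change: A[0] -2 -> 26
Changed element WAS the min. Need to check: is 26 still <= all others?
  Min of remaining elements: 5
  New min = min(26, 5) = 5

Answer: 5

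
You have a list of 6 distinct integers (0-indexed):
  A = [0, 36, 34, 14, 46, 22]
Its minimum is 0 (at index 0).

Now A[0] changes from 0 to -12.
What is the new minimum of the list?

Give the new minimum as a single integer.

Old min = 0 (at index 0)
Change: A[0] 0 -> -12
Changed element WAS the min. Need to check: is -12 still <= all others?
  Min of remaining elements: 14
  New min = min(-12, 14) = -12

Answer: -12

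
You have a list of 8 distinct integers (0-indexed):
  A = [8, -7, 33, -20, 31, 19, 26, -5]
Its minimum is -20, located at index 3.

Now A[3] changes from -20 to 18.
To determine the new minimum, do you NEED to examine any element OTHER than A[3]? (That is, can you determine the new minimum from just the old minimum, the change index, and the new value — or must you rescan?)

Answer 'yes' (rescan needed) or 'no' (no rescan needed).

Old min = -20 at index 3
Change at index 3: -20 -> 18
Index 3 WAS the min and new value 18 > old min -20. Must rescan other elements to find the new min.
Needs rescan: yes

Answer: yes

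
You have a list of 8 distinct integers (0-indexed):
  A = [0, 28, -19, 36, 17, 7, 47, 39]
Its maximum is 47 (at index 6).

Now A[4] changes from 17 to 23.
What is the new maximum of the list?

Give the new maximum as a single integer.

Answer: 47

Derivation:
Old max = 47 (at index 6)
Change: A[4] 17 -> 23
Changed element was NOT the old max.
  New max = max(old_max, new_val) = max(47, 23) = 47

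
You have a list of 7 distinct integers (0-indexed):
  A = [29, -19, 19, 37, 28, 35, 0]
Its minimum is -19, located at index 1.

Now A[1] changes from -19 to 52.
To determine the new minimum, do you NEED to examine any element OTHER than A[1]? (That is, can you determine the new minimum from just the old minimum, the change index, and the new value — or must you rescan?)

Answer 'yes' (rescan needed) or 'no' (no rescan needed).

Answer: yes

Derivation:
Old min = -19 at index 1
Change at index 1: -19 -> 52
Index 1 WAS the min and new value 52 > old min -19. Must rescan other elements to find the new min.
Needs rescan: yes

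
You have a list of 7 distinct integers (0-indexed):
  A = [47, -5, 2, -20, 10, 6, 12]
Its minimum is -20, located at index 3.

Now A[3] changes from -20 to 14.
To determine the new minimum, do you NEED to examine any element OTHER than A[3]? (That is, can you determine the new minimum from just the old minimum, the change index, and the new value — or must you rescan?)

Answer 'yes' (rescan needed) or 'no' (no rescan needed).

Old min = -20 at index 3
Change at index 3: -20 -> 14
Index 3 WAS the min and new value 14 > old min -20. Must rescan other elements to find the new min.
Needs rescan: yes

Answer: yes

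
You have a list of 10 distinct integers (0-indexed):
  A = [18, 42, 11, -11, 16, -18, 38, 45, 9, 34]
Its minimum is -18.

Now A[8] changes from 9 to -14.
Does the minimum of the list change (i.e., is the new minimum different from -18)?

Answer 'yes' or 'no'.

Old min = -18
Change: A[8] 9 -> -14
Changed element was NOT the min; min changes only if -14 < -18.
New min = -18; changed? no

Answer: no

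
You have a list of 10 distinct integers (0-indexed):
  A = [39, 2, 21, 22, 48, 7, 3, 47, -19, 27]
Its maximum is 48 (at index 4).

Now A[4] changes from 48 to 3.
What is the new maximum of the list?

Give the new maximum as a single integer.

Answer: 47

Derivation:
Old max = 48 (at index 4)
Change: A[4] 48 -> 3
Changed element WAS the max -> may need rescan.
  Max of remaining elements: 47
  New max = max(3, 47) = 47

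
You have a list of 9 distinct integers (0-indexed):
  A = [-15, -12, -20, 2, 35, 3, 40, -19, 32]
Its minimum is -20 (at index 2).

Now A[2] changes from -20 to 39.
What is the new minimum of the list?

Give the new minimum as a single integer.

Old min = -20 (at index 2)
Change: A[2] -20 -> 39
Changed element WAS the min. Need to check: is 39 still <= all others?
  Min of remaining elements: -19
  New min = min(39, -19) = -19

Answer: -19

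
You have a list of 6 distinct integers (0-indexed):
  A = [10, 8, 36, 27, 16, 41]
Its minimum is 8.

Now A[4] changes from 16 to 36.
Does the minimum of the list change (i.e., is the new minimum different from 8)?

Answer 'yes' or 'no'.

Old min = 8
Change: A[4] 16 -> 36
Changed element was NOT the min; min changes only if 36 < 8.
New min = 8; changed? no

Answer: no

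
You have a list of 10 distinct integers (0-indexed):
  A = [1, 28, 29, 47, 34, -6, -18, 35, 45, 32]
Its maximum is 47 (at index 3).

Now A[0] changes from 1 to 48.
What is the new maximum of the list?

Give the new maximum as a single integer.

Old max = 47 (at index 3)
Change: A[0] 1 -> 48
Changed element was NOT the old max.
  New max = max(old_max, new_val) = max(47, 48) = 48

Answer: 48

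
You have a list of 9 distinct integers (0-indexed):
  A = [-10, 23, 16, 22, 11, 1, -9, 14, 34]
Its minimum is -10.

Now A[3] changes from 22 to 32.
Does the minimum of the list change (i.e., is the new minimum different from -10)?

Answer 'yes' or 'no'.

Answer: no

Derivation:
Old min = -10
Change: A[3] 22 -> 32
Changed element was NOT the min; min changes only if 32 < -10.
New min = -10; changed? no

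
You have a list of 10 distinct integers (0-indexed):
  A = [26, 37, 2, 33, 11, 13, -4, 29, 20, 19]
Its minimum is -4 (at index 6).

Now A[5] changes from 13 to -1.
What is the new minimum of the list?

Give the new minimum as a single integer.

Answer: -4

Derivation:
Old min = -4 (at index 6)
Change: A[5] 13 -> -1
Changed element was NOT the old min.
  New min = min(old_min, new_val) = min(-4, -1) = -4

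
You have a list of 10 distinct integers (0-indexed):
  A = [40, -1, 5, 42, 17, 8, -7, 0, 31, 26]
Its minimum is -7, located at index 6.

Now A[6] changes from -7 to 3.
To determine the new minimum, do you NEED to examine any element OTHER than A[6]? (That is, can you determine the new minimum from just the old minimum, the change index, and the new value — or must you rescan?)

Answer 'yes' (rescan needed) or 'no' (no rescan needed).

Answer: yes

Derivation:
Old min = -7 at index 6
Change at index 6: -7 -> 3
Index 6 WAS the min and new value 3 > old min -7. Must rescan other elements to find the new min.
Needs rescan: yes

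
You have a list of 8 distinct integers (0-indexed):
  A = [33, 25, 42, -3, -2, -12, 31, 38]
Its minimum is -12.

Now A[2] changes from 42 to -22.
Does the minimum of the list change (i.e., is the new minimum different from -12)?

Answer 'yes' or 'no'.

Answer: yes

Derivation:
Old min = -12
Change: A[2] 42 -> -22
Changed element was NOT the min; min changes only if -22 < -12.
New min = -22; changed? yes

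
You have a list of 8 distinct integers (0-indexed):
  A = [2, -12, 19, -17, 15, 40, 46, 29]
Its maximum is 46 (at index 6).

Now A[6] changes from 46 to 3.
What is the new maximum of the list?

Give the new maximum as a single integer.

Old max = 46 (at index 6)
Change: A[6] 46 -> 3
Changed element WAS the max -> may need rescan.
  Max of remaining elements: 40
  New max = max(3, 40) = 40

Answer: 40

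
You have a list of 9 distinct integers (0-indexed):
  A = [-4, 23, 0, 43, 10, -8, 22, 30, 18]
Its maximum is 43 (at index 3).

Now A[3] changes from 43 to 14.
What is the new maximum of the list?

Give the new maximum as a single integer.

Answer: 30

Derivation:
Old max = 43 (at index 3)
Change: A[3] 43 -> 14
Changed element WAS the max -> may need rescan.
  Max of remaining elements: 30
  New max = max(14, 30) = 30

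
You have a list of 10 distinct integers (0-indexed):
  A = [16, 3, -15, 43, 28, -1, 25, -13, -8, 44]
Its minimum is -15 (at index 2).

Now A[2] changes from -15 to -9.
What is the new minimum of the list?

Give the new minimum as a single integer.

Old min = -15 (at index 2)
Change: A[2] -15 -> -9
Changed element WAS the min. Need to check: is -9 still <= all others?
  Min of remaining elements: -13
  New min = min(-9, -13) = -13

Answer: -13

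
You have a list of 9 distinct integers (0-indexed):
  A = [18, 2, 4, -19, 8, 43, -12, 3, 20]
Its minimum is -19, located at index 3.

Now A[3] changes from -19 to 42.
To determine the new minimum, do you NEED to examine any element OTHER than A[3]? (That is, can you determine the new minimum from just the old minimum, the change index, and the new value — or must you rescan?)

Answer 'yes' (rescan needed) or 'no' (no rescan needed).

Answer: yes

Derivation:
Old min = -19 at index 3
Change at index 3: -19 -> 42
Index 3 WAS the min and new value 42 > old min -19. Must rescan other elements to find the new min.
Needs rescan: yes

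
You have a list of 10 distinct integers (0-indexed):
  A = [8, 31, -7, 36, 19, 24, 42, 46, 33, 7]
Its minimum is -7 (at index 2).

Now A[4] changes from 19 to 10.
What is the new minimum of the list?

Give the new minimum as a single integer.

Answer: -7

Derivation:
Old min = -7 (at index 2)
Change: A[4] 19 -> 10
Changed element was NOT the old min.
  New min = min(old_min, new_val) = min(-7, 10) = -7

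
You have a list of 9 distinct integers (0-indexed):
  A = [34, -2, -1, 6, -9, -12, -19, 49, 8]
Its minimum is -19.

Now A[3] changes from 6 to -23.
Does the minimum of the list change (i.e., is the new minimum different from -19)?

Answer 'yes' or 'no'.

Old min = -19
Change: A[3] 6 -> -23
Changed element was NOT the min; min changes only if -23 < -19.
New min = -23; changed? yes

Answer: yes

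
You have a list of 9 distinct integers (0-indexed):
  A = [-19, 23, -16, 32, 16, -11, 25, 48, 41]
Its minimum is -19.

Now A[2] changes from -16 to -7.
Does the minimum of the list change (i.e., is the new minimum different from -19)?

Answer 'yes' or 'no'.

Answer: no

Derivation:
Old min = -19
Change: A[2] -16 -> -7
Changed element was NOT the min; min changes only if -7 < -19.
New min = -19; changed? no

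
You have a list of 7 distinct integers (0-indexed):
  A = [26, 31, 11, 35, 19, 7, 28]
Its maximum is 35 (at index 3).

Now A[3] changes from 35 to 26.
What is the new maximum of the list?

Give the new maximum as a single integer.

Answer: 31

Derivation:
Old max = 35 (at index 3)
Change: A[3] 35 -> 26
Changed element WAS the max -> may need rescan.
  Max of remaining elements: 31
  New max = max(26, 31) = 31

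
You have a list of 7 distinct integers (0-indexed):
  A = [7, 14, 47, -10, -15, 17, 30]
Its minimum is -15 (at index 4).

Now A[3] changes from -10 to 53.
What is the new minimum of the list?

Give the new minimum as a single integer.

Old min = -15 (at index 4)
Change: A[3] -10 -> 53
Changed element was NOT the old min.
  New min = min(old_min, new_val) = min(-15, 53) = -15

Answer: -15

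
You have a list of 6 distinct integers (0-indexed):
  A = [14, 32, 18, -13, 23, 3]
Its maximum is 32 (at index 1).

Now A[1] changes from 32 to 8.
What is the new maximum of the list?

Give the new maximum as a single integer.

Answer: 23

Derivation:
Old max = 32 (at index 1)
Change: A[1] 32 -> 8
Changed element WAS the max -> may need rescan.
  Max of remaining elements: 23
  New max = max(8, 23) = 23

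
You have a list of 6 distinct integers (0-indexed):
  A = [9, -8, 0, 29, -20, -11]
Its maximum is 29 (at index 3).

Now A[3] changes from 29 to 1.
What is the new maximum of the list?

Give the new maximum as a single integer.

Answer: 9

Derivation:
Old max = 29 (at index 3)
Change: A[3] 29 -> 1
Changed element WAS the max -> may need rescan.
  Max of remaining elements: 9
  New max = max(1, 9) = 9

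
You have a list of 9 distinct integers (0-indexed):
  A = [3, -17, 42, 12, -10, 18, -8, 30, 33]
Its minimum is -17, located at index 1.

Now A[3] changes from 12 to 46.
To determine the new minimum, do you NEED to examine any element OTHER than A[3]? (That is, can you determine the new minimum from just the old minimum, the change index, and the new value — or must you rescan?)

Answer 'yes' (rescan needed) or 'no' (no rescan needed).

Answer: no

Derivation:
Old min = -17 at index 1
Change at index 3: 12 -> 46
Index 3 was NOT the min. New min = min(-17, 46). No rescan of other elements needed.
Needs rescan: no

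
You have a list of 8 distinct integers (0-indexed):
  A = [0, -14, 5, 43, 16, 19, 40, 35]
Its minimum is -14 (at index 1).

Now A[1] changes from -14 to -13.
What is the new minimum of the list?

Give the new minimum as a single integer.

Old min = -14 (at index 1)
Change: A[1] -14 -> -13
Changed element WAS the min. Need to check: is -13 still <= all others?
  Min of remaining elements: 0
  New min = min(-13, 0) = -13

Answer: -13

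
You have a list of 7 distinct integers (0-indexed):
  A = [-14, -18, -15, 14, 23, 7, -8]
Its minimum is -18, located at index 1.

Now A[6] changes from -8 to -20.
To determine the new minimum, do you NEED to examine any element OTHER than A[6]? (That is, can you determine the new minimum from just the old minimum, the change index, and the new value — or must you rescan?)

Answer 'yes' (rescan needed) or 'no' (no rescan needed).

Old min = -18 at index 1
Change at index 6: -8 -> -20
Index 6 was NOT the min. New min = min(-18, -20). No rescan of other elements needed.
Needs rescan: no

Answer: no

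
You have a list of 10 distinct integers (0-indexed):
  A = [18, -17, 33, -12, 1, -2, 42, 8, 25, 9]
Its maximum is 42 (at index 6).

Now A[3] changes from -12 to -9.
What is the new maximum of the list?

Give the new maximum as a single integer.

Old max = 42 (at index 6)
Change: A[3] -12 -> -9
Changed element was NOT the old max.
  New max = max(old_max, new_val) = max(42, -9) = 42

Answer: 42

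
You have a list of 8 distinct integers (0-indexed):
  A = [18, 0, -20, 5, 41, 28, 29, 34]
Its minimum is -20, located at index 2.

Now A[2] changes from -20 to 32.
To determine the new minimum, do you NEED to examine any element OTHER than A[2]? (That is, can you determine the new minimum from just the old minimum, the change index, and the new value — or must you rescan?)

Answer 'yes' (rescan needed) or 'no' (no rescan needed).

Answer: yes

Derivation:
Old min = -20 at index 2
Change at index 2: -20 -> 32
Index 2 WAS the min and new value 32 > old min -20. Must rescan other elements to find the new min.
Needs rescan: yes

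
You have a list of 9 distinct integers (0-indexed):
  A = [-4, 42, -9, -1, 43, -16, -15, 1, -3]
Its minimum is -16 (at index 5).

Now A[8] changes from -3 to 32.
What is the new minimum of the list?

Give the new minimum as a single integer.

Old min = -16 (at index 5)
Change: A[8] -3 -> 32
Changed element was NOT the old min.
  New min = min(old_min, new_val) = min(-16, 32) = -16

Answer: -16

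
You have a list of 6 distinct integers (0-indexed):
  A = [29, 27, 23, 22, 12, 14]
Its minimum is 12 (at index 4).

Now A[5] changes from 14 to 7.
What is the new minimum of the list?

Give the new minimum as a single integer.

Old min = 12 (at index 4)
Change: A[5] 14 -> 7
Changed element was NOT the old min.
  New min = min(old_min, new_val) = min(12, 7) = 7

Answer: 7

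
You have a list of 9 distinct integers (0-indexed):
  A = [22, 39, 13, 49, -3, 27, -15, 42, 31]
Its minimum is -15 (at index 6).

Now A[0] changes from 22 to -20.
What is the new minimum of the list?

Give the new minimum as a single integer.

Answer: -20

Derivation:
Old min = -15 (at index 6)
Change: A[0] 22 -> -20
Changed element was NOT the old min.
  New min = min(old_min, new_val) = min(-15, -20) = -20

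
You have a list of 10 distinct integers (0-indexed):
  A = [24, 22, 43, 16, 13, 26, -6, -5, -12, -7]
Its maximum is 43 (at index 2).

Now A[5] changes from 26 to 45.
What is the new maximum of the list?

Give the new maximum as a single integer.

Answer: 45

Derivation:
Old max = 43 (at index 2)
Change: A[5] 26 -> 45
Changed element was NOT the old max.
  New max = max(old_max, new_val) = max(43, 45) = 45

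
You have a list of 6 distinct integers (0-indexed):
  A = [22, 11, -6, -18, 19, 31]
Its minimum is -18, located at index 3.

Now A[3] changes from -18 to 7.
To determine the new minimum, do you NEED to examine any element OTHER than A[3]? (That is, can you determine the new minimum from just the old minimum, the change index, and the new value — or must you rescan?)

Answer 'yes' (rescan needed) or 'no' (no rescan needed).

Answer: yes

Derivation:
Old min = -18 at index 3
Change at index 3: -18 -> 7
Index 3 WAS the min and new value 7 > old min -18. Must rescan other elements to find the new min.
Needs rescan: yes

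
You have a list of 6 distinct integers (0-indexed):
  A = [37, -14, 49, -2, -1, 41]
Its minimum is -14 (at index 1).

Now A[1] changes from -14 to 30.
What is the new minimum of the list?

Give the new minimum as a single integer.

Answer: -2

Derivation:
Old min = -14 (at index 1)
Change: A[1] -14 -> 30
Changed element WAS the min. Need to check: is 30 still <= all others?
  Min of remaining elements: -2
  New min = min(30, -2) = -2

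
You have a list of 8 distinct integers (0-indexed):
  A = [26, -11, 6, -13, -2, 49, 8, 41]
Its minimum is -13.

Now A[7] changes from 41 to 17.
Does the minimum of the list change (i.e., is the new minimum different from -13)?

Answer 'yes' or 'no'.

Answer: no

Derivation:
Old min = -13
Change: A[7] 41 -> 17
Changed element was NOT the min; min changes only if 17 < -13.
New min = -13; changed? no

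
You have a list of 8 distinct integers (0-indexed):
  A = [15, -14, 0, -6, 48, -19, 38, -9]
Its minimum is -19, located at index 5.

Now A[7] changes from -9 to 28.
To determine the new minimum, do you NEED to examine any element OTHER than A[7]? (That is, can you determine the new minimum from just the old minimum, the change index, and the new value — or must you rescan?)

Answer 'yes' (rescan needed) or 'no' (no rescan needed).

Answer: no

Derivation:
Old min = -19 at index 5
Change at index 7: -9 -> 28
Index 7 was NOT the min. New min = min(-19, 28). No rescan of other elements needed.
Needs rescan: no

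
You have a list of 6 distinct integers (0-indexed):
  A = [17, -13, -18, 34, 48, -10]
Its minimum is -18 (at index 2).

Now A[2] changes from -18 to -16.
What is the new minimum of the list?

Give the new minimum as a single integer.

Old min = -18 (at index 2)
Change: A[2] -18 -> -16
Changed element WAS the min. Need to check: is -16 still <= all others?
  Min of remaining elements: -13
  New min = min(-16, -13) = -16

Answer: -16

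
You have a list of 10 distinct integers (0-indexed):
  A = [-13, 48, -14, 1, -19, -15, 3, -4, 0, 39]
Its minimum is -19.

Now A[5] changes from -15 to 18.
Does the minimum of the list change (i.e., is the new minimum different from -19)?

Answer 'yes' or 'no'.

Answer: no

Derivation:
Old min = -19
Change: A[5] -15 -> 18
Changed element was NOT the min; min changes only if 18 < -19.
New min = -19; changed? no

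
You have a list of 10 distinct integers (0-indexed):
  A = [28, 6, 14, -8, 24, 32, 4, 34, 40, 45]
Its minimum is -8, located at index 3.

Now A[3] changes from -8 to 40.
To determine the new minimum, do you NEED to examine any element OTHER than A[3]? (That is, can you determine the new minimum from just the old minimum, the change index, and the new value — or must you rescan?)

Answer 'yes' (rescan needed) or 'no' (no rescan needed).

Answer: yes

Derivation:
Old min = -8 at index 3
Change at index 3: -8 -> 40
Index 3 WAS the min and new value 40 > old min -8. Must rescan other elements to find the new min.
Needs rescan: yes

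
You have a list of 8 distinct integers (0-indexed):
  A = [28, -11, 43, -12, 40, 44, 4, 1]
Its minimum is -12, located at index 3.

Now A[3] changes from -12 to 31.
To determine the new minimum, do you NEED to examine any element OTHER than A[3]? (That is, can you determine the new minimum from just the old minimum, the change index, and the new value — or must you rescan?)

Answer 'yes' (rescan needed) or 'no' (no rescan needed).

Old min = -12 at index 3
Change at index 3: -12 -> 31
Index 3 WAS the min and new value 31 > old min -12. Must rescan other elements to find the new min.
Needs rescan: yes

Answer: yes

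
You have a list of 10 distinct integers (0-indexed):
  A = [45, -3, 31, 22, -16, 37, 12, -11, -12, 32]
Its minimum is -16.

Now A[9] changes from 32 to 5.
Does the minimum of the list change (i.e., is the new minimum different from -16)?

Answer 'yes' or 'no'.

Answer: no

Derivation:
Old min = -16
Change: A[9] 32 -> 5
Changed element was NOT the min; min changes only if 5 < -16.
New min = -16; changed? no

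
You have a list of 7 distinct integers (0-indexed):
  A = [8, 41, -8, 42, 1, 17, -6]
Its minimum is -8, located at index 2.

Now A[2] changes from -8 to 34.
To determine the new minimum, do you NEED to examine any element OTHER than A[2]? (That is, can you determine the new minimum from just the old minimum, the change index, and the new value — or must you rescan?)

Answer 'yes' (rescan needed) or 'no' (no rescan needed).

Old min = -8 at index 2
Change at index 2: -8 -> 34
Index 2 WAS the min and new value 34 > old min -8. Must rescan other elements to find the new min.
Needs rescan: yes

Answer: yes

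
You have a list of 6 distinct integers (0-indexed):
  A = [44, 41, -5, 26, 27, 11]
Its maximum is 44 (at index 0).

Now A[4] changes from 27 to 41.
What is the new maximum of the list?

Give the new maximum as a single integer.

Answer: 44

Derivation:
Old max = 44 (at index 0)
Change: A[4] 27 -> 41
Changed element was NOT the old max.
  New max = max(old_max, new_val) = max(44, 41) = 44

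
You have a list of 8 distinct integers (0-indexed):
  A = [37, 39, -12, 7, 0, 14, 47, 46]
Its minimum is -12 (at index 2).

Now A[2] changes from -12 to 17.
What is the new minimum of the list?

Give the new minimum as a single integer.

Answer: 0

Derivation:
Old min = -12 (at index 2)
Change: A[2] -12 -> 17
Changed element WAS the min. Need to check: is 17 still <= all others?
  Min of remaining elements: 0
  New min = min(17, 0) = 0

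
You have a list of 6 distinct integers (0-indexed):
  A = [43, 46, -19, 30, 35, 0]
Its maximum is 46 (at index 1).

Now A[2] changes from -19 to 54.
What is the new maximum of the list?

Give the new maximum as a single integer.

Old max = 46 (at index 1)
Change: A[2] -19 -> 54
Changed element was NOT the old max.
  New max = max(old_max, new_val) = max(46, 54) = 54

Answer: 54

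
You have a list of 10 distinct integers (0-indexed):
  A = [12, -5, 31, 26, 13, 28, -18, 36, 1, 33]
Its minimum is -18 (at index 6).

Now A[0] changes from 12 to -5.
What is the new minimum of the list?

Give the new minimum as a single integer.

Answer: -18

Derivation:
Old min = -18 (at index 6)
Change: A[0] 12 -> -5
Changed element was NOT the old min.
  New min = min(old_min, new_val) = min(-18, -5) = -18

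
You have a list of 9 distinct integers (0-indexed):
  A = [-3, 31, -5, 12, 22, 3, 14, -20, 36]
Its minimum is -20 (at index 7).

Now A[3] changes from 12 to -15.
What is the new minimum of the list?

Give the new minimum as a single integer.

Answer: -20

Derivation:
Old min = -20 (at index 7)
Change: A[3] 12 -> -15
Changed element was NOT the old min.
  New min = min(old_min, new_val) = min(-20, -15) = -20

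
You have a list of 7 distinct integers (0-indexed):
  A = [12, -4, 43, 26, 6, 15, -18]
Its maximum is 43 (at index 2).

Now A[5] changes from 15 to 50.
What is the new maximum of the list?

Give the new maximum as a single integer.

Old max = 43 (at index 2)
Change: A[5] 15 -> 50
Changed element was NOT the old max.
  New max = max(old_max, new_val) = max(43, 50) = 50

Answer: 50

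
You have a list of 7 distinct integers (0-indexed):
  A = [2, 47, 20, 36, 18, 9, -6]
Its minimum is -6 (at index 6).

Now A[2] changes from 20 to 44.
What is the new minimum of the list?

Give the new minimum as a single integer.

Old min = -6 (at index 6)
Change: A[2] 20 -> 44
Changed element was NOT the old min.
  New min = min(old_min, new_val) = min(-6, 44) = -6

Answer: -6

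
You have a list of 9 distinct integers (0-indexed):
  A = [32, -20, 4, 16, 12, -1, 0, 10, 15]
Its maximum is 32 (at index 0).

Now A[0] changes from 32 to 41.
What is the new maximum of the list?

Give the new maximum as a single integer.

Old max = 32 (at index 0)
Change: A[0] 32 -> 41
Changed element WAS the max -> may need rescan.
  Max of remaining elements: 16
  New max = max(41, 16) = 41

Answer: 41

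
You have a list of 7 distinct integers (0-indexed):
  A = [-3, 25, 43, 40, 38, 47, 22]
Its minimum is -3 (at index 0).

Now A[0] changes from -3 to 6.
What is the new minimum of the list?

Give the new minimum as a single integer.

Answer: 6

Derivation:
Old min = -3 (at index 0)
Change: A[0] -3 -> 6
Changed element WAS the min. Need to check: is 6 still <= all others?
  Min of remaining elements: 22
  New min = min(6, 22) = 6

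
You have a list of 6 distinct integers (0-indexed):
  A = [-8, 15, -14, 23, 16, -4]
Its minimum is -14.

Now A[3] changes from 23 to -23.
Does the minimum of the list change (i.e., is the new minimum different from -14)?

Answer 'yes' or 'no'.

Answer: yes

Derivation:
Old min = -14
Change: A[3] 23 -> -23
Changed element was NOT the min; min changes only if -23 < -14.
New min = -23; changed? yes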